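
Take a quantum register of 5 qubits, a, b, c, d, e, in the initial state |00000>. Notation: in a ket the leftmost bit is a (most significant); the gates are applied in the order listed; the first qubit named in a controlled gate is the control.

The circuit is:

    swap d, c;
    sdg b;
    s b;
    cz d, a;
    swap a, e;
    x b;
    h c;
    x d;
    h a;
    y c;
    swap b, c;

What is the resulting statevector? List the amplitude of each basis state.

The resulting statevector has amplitude -I/2 on |00110>, I/2 on |01110>, -I/2 on |10110>, I/2 on |11110>, and 0 on every other basis state.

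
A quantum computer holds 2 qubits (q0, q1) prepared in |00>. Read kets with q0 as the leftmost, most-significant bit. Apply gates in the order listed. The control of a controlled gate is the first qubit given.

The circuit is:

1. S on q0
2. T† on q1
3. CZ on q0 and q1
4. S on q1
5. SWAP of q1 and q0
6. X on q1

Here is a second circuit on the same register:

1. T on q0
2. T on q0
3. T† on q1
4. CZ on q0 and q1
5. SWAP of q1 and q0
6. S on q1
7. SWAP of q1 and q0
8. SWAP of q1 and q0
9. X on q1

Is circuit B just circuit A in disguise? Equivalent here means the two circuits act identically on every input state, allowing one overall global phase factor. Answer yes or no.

No — the two circuits implement different unitaries, even allowing a global phase.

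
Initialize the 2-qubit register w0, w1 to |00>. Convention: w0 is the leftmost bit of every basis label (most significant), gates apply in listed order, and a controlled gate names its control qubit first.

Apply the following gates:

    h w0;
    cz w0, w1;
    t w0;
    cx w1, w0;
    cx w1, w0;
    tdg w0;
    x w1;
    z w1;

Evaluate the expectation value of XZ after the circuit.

In the final state, XZ has expectation -1. Key observation: steps 3-6 multiply out to the identity, so the circuit reduces to the remaining gates.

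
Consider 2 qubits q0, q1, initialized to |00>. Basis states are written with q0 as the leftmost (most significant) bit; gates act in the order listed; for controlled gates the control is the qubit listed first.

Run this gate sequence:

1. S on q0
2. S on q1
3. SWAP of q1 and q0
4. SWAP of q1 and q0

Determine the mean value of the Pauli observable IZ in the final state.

The observable IZ averages to 1. Key observation: steps 3-4 multiply out to the identity, so the circuit reduces to the remaining gates.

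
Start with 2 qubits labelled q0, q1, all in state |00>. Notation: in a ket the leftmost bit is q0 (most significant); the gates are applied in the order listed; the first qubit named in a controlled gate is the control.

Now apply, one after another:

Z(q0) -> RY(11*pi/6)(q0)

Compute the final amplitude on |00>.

The amplitude on |00> is -sqrt(6)/4 - sqrt(2)/4.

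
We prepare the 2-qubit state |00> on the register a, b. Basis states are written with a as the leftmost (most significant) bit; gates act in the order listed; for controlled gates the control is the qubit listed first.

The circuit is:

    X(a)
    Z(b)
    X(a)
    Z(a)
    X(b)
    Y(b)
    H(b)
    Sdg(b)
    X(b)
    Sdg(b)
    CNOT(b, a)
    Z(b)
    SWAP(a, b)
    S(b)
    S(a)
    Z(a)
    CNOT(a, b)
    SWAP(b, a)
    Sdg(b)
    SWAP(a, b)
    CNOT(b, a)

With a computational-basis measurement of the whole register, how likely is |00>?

A full measurement returns |00> with probability 1/2.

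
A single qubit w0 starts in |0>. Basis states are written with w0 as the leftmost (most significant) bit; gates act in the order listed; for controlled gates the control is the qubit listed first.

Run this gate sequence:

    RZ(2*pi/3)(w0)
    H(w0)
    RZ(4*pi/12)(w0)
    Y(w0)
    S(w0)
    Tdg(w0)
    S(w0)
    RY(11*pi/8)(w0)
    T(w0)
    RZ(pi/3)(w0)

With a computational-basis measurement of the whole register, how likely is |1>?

A full measurement returns |1> with probability (-sqrt(2) + sqrt(6))*sqrt(sqrt(2) + 2)/16 + 1/2.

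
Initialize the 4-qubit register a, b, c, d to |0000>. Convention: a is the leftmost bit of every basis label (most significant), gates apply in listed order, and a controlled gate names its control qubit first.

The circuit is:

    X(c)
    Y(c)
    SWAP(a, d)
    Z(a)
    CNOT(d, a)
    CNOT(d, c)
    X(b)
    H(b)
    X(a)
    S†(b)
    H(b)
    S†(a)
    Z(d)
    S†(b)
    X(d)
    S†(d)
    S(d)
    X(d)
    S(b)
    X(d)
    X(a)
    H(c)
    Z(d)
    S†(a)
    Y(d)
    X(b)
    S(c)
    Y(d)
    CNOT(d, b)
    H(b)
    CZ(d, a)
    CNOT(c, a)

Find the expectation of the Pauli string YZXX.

In the final state, YZXX has expectation 0. Key observation: the block from step 14 through step 19 cancels to the identity and can be dropped.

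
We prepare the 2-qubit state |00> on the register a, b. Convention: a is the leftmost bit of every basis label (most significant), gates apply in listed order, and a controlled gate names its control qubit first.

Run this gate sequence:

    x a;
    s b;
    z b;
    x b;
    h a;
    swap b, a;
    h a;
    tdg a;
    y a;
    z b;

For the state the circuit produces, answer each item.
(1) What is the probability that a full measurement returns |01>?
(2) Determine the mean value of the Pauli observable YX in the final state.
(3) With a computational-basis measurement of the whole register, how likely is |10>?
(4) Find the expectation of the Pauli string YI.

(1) A full measurement returns |01> with probability 1/4.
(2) In the final state, YX has expectation sqrt(2)/2.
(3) The probability of measuring |10> is 1/4.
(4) In the final state, YI has expectation sqrt(2)/2.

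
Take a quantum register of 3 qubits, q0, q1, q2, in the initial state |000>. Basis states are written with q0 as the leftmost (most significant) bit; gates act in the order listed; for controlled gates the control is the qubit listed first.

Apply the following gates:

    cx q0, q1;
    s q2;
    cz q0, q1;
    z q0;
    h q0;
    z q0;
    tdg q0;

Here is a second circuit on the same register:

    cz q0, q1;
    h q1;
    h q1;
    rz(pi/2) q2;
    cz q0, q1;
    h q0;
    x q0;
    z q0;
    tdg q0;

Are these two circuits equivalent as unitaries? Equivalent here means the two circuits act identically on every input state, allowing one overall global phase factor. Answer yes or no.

No — the two circuits implement different unitaries, even allowing a global phase.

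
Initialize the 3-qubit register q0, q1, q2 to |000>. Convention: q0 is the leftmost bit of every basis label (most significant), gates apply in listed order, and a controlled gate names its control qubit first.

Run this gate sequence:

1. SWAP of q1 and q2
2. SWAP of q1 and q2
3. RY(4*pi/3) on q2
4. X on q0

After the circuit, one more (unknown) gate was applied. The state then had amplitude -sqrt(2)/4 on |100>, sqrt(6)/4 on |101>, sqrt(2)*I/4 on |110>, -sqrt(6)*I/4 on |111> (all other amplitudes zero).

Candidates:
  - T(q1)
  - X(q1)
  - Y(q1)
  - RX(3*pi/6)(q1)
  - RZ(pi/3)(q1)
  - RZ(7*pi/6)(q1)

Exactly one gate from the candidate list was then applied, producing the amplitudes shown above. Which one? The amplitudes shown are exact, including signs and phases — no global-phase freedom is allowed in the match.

The unique candidate consistent with the amplitudes is RX(3*pi/6)(q1).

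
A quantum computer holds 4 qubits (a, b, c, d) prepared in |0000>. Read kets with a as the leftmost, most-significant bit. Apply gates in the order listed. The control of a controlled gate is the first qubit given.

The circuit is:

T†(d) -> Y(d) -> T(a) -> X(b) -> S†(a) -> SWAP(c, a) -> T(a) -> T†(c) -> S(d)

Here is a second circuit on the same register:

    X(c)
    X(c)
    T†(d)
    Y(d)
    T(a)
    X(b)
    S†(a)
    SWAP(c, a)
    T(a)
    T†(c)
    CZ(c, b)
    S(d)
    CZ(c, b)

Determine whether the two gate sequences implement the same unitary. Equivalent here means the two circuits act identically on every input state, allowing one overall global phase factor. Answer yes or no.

Yes — the two circuits implement the same unitary up to a global phase.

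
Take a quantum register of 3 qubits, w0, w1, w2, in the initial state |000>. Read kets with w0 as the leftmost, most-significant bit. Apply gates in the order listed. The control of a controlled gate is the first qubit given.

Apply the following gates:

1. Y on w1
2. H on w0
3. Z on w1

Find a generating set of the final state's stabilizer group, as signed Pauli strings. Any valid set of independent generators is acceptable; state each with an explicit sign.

The final state is stabilized by the group generated by +XII, -IZI, +IIZ; other independent generating sets are equally valid.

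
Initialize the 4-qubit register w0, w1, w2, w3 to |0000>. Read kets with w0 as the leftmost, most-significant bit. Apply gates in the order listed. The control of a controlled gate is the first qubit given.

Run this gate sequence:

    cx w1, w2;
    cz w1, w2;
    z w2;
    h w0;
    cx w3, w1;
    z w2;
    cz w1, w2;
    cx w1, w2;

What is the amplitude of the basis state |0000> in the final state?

The amplitude on |0000> is sqrt(2)/2.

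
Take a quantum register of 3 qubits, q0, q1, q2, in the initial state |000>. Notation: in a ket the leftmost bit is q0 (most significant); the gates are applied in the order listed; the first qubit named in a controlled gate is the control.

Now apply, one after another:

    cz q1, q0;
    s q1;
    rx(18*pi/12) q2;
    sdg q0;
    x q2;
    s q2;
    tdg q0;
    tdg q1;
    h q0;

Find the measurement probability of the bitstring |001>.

A full measurement returns |001> with probability 1/4.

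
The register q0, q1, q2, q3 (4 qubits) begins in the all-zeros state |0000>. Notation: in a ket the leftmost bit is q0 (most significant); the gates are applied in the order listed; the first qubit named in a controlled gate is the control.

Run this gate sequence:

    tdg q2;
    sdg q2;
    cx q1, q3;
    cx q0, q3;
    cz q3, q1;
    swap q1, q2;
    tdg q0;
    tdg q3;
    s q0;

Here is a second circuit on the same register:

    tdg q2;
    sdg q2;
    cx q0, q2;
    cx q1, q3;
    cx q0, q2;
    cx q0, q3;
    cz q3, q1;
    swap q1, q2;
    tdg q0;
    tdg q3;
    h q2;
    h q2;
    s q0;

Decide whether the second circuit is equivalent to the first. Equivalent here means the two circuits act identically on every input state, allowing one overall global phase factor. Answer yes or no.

Yes: on every input state the two circuits agree up to one overall phase factor.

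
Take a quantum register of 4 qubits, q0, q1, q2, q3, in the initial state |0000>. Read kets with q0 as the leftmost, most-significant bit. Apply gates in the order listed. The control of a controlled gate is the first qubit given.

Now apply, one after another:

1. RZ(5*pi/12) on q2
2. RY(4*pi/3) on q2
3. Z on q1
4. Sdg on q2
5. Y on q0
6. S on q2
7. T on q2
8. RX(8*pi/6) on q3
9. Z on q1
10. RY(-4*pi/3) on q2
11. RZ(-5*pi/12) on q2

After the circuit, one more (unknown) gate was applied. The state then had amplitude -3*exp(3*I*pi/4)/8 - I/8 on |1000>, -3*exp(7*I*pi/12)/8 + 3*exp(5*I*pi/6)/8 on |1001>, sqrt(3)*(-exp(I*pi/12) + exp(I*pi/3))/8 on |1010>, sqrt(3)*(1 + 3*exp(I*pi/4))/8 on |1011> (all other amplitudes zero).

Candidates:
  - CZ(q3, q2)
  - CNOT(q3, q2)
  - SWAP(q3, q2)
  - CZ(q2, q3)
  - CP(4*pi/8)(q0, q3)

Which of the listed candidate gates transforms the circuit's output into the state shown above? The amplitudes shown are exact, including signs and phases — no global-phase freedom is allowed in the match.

The applied gate was CNOT(q3, q2).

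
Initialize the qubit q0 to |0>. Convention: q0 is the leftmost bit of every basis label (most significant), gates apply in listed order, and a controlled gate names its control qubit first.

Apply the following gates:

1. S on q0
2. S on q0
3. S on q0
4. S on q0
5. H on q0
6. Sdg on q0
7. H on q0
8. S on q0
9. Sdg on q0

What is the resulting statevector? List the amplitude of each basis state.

After the circuit, the state carries amplitude 1/2 - I/2 on |0>, 1/2 + I/2 on |1>. Key observation: steps 1-4 multiply out to the identity, so the circuit reduces to the remaining gates.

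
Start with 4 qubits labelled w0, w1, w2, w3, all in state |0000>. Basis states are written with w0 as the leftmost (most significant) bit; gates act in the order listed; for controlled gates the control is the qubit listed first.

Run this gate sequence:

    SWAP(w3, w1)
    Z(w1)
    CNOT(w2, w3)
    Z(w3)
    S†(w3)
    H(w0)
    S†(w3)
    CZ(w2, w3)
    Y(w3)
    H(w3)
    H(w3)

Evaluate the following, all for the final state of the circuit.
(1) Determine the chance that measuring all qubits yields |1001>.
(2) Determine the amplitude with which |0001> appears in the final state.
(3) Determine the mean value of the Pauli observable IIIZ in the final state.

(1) The probability of measuring |1001> is 1/2. Key observation: gates 10-11 undo each other exactly, leaving only the rest of the circuit to track.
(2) |0001> carries amplitude sqrt(2)*I/2 in the final state.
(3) The expectation value of IIIZ is -1.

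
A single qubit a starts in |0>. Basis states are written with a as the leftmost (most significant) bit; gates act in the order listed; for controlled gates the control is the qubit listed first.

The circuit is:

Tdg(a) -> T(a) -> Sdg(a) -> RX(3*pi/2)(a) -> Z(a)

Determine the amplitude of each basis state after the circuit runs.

After the circuit, the state carries amplitude -sqrt(2)/2 on |0>, sqrt(2)*I/2 on |1>.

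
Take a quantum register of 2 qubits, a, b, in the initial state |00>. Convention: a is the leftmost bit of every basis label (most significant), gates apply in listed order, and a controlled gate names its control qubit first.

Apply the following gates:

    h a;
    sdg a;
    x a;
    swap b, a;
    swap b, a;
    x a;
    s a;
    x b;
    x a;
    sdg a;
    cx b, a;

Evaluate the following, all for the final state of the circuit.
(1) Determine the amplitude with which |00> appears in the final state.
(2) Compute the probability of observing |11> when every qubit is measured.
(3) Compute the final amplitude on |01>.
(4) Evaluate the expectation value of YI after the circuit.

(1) The amplitude on |00> is 0.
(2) The probability of measuring |11> is 1/2.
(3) The final state's coefficient on |01> equals -sqrt(2)*I/2.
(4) The expectation value of YI is 1.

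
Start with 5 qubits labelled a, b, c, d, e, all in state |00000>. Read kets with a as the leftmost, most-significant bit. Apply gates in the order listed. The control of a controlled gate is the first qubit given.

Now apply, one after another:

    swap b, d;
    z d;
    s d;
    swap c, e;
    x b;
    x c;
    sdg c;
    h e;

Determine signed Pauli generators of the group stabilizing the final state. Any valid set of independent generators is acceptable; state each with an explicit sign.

The final state is stabilized by the group generated by +IIIIX, +ZIIII, -IZIII, -IIZII, +IIIZI; other independent generating sets are equally valid.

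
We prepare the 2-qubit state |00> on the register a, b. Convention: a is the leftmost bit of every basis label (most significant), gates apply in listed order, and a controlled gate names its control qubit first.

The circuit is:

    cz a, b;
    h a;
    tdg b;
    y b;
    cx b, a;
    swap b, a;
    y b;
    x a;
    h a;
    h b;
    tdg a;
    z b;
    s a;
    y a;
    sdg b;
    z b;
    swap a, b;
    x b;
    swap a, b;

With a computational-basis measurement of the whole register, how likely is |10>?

The probability of measuring |10> is 0.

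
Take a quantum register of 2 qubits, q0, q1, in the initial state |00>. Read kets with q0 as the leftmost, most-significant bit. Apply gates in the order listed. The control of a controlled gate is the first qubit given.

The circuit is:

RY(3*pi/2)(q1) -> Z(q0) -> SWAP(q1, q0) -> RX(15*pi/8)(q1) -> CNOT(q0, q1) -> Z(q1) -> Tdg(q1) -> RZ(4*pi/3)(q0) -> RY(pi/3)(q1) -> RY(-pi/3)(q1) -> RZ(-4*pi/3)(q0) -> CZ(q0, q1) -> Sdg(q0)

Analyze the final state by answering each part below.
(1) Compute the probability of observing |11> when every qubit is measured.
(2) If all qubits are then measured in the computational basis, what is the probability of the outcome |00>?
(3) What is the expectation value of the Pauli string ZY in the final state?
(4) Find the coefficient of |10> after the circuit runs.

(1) Outcome |11> occurs with probability cos(pi/16)**2/2. Key observation: steps 8-11 multiply out to the identity, so the circuit reduces to the remaining gates.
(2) Outcome |00> occurs with probability cos(pi/16)**2/2.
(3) The observable ZY averages to 0.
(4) The final state's coefficient on |10> equals -sqrt(2)*sin(pi/16)/2.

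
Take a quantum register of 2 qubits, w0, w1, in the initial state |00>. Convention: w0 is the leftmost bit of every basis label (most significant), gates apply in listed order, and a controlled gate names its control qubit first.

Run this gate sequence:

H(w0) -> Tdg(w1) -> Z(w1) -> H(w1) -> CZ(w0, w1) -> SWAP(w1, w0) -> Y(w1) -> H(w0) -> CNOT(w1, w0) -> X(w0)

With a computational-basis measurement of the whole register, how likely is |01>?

Outcome |01> occurs with probability 1/2.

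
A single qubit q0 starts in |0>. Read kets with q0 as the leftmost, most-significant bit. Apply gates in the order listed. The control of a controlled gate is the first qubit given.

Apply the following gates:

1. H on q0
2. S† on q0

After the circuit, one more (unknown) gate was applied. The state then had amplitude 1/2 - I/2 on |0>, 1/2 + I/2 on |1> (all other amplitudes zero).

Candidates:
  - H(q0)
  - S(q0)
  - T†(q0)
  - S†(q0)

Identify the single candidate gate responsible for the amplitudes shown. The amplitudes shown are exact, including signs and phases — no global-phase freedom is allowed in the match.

It was H(q0) that produced the state shown.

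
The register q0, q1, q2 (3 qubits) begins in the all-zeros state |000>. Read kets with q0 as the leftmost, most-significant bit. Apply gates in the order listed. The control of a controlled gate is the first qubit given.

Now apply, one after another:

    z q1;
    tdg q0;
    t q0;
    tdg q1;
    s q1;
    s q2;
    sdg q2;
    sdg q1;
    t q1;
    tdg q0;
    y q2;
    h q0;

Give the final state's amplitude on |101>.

|101> carries amplitude sqrt(2)*I/2 in the final state. Key observation: gates 3-10 undo each other exactly, leaving only the rest of the circuit to track.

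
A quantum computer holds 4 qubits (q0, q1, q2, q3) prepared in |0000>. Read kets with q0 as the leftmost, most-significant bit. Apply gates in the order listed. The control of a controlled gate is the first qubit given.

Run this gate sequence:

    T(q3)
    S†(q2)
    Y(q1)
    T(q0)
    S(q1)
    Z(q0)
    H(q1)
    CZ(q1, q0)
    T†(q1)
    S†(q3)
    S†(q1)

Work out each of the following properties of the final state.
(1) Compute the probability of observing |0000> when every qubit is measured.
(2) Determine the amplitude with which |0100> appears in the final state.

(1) The probability of measuring |0000> is 1/2.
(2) The amplitude on |0100> is -sqrt(2)*exp(I*pi/4)/2.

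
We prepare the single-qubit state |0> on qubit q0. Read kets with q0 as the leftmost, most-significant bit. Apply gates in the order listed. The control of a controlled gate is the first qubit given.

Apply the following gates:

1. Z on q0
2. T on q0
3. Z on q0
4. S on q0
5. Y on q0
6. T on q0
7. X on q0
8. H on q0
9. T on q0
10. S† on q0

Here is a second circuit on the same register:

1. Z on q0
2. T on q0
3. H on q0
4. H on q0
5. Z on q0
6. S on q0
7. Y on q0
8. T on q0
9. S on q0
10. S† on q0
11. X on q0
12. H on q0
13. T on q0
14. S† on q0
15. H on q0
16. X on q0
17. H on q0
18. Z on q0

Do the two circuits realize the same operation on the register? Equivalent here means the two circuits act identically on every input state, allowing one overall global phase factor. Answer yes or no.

Yes, they are equivalent — the unitaries differ by at most a global phase.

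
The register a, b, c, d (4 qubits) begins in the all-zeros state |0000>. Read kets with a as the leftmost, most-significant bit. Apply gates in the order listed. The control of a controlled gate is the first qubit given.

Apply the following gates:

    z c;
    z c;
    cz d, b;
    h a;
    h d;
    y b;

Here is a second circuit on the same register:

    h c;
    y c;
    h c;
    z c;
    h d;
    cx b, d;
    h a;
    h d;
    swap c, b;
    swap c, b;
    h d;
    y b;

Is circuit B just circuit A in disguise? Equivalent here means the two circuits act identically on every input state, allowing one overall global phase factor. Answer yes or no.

No — the two circuits implement different unitaries, even allowing a global phase.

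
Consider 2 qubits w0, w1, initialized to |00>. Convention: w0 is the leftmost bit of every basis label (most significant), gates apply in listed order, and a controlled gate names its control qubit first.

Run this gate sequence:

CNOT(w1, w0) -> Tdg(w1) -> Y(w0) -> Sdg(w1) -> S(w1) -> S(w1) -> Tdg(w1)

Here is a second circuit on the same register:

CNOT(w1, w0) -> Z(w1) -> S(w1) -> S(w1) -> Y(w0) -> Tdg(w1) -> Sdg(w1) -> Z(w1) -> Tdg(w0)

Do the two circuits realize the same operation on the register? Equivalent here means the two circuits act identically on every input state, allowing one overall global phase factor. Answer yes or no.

No: there is an input state on which the two circuits produce genuinely different outputs (not merely differing by a phase).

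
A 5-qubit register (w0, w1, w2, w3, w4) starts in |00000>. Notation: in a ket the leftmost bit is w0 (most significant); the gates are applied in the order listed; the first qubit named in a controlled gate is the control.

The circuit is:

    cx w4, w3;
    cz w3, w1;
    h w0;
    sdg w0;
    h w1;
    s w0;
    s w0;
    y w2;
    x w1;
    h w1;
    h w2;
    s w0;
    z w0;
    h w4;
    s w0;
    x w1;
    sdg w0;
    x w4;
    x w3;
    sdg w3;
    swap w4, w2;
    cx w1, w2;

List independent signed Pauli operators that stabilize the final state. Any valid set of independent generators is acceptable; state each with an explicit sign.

The stabilizer group can be generated by +XIIII, +IIXII, -IIIIX, -IZIII, -IIIZI, among other valid generating sets.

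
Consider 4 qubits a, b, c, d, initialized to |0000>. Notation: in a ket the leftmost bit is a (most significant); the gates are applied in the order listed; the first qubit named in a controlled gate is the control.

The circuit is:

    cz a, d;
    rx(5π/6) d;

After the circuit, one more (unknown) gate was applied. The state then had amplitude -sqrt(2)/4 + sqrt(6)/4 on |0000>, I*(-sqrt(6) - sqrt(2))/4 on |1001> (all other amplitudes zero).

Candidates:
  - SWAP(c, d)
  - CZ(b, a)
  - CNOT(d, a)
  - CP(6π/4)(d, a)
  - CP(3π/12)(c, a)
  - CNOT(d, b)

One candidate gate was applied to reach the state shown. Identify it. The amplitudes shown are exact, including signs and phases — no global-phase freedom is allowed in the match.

The applied gate was CNOT(d, a).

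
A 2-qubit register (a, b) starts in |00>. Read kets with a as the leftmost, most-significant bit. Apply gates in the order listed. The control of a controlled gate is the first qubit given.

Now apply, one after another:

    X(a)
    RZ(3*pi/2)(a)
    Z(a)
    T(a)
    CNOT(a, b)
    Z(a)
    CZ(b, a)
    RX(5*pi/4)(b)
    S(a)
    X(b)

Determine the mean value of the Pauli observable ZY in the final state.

In the final state, ZY has expectation -sqrt(2)/2.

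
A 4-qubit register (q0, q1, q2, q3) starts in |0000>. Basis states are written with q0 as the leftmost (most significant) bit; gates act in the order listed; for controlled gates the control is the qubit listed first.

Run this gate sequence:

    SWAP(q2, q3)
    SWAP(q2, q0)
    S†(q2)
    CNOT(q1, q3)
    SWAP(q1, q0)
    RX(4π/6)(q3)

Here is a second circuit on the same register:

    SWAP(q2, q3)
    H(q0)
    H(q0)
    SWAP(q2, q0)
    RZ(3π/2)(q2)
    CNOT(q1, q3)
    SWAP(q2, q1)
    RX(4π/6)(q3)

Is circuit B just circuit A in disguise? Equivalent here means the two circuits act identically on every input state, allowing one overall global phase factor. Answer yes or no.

No — the two circuits implement different unitaries, even allowing a global phase.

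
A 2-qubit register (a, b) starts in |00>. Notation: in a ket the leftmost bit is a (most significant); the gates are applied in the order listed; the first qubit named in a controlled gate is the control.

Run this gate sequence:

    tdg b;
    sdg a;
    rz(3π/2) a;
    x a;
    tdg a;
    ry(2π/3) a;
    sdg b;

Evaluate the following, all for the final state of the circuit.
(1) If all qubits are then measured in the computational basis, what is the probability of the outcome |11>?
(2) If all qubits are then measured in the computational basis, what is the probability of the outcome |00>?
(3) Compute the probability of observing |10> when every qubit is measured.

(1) A full measurement returns |11> with probability 0.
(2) Outcome |00> occurs with probability 3/4.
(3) The probability of measuring |10> is 1/4.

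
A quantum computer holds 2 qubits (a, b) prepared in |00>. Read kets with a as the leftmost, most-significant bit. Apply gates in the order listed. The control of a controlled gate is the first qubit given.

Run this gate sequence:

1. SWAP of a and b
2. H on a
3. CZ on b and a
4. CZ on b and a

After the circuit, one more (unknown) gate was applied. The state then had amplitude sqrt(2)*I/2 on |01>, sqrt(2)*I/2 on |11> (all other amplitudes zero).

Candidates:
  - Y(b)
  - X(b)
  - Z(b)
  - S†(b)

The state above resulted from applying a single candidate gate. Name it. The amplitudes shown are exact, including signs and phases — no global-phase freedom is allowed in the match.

The applied gate was Y(b). Key observation: the block from step 3 through step 4 cancels to the identity and can be dropped.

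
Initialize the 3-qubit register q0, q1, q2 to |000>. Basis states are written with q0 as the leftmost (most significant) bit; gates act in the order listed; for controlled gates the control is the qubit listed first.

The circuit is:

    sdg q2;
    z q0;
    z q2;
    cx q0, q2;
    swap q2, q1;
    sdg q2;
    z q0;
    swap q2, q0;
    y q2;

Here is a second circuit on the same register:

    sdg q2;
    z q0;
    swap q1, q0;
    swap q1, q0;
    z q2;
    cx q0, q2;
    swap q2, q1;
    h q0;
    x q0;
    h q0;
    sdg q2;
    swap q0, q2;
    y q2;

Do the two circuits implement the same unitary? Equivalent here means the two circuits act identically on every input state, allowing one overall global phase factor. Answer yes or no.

Yes — the two circuits implement the same unitary up to a global phase.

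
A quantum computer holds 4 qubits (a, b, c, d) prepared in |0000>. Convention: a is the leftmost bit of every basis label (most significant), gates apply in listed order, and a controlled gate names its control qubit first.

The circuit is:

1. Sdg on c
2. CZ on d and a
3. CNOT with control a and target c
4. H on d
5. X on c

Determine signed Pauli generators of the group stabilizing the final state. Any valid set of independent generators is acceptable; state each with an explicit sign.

One valid set of independent stabilizer generators is +IIIX, +ZIII, +IZII, -IIZI (any independent generating set of the same group is equally correct).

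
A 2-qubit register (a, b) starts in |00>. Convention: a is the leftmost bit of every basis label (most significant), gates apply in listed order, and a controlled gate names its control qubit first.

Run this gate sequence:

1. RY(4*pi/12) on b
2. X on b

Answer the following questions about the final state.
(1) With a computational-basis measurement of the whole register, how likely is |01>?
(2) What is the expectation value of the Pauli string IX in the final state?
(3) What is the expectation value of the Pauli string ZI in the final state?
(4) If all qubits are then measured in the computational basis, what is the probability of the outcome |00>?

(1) A full measurement returns |01> with probability 3/4.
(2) The expectation value of IX is sqrt(3)/2.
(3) In the final state, ZI has expectation 1.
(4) A full measurement returns |00> with probability 1/4.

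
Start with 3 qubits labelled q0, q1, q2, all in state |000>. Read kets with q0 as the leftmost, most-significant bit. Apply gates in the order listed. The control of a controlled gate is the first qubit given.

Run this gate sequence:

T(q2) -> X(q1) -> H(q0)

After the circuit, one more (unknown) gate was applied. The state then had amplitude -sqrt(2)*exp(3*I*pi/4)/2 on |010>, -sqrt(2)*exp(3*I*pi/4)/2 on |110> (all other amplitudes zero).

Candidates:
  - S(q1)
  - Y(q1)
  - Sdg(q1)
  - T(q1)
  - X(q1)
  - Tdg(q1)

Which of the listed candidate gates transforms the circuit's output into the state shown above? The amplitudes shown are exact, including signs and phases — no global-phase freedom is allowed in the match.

The unique candidate consistent with the amplitudes is Tdg(q1).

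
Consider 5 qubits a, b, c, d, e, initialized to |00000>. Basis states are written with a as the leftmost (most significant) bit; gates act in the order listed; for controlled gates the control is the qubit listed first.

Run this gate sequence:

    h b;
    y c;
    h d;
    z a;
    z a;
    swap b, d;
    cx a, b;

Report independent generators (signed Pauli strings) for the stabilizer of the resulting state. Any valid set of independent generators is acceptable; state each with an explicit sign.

One valid set of independent stabilizer generators is +IXIII, +IIIXI, +ZIIII, -IIZII, +IIIIZ (any independent generating set of the same group is equally correct).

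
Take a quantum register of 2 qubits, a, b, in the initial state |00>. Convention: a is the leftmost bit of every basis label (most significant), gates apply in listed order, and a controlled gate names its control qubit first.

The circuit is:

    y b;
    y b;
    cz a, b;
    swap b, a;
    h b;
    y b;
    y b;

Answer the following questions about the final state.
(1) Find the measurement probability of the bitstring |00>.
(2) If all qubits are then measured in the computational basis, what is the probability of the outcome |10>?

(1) Outcome |00> occurs with probability 1/2.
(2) A full measurement returns |10> with probability 0.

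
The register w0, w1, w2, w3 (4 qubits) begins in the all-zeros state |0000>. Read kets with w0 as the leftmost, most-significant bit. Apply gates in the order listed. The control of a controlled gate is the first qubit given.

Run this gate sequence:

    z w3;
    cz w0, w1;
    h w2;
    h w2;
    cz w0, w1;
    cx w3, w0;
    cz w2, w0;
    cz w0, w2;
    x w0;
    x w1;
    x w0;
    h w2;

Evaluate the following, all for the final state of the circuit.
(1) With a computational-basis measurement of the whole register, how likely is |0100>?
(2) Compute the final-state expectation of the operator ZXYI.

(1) A full measurement returns |0100> with probability 1/2. Key observation: gates 2-5 undo each other exactly, leaving only the rest of the circuit to track.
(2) In the final state, ZXYI has expectation 0.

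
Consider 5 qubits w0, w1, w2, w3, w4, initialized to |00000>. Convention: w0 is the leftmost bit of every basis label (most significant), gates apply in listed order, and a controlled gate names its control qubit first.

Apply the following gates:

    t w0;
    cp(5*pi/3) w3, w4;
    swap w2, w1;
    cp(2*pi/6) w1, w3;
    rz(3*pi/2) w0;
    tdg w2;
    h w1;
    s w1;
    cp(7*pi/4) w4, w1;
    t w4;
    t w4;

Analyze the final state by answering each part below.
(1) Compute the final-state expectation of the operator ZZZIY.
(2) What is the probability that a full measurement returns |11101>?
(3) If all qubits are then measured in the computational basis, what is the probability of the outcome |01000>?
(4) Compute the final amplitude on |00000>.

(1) In the final state, ZZZIY has expectation 0.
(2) Outcome |11101> occurs with probability 0.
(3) The probability of measuring |01000> is 1/2.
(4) The amplitude on |00000> is -sqrt(2)*exp(I*pi/4)/2.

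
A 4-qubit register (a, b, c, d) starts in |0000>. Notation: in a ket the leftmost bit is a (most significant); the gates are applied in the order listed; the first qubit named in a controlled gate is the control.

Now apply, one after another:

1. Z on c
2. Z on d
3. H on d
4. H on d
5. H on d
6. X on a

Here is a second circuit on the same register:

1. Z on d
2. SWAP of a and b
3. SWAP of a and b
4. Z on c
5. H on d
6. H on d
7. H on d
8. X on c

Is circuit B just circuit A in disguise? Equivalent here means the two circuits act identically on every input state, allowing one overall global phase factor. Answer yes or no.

No — the two circuits implement different unitaries, even allowing a global phase.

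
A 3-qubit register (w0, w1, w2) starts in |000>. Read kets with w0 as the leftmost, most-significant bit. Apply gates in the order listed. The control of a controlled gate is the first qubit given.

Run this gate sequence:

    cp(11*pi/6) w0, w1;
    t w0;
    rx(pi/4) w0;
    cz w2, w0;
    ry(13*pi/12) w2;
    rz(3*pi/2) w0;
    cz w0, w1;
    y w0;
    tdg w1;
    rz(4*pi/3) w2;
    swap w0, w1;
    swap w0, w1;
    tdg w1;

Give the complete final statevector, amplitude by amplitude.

After the circuit, the state carries amplitude (-2*sqrt(3) + sqrt(2) + sqrt(6))*exp(I*pi/12)/8 on |000>, (-sqrt(2) + 2 + sqrt(6))*exp(5*I*pi/12)/8 on |001>, 0 on |010>, 0 on |011>, (-sqrt(6) + sqrt(2) + 2)*exp(I*pi/12)/8 on |100>, (sqrt(2) + sqrt(6) + 2*sqrt(3))*exp(5*I*pi/12)/8 on |101>, 0 on |110>, 0 on |111>. Key observation: the block from step 11 through step 12 cancels to the identity and can be dropped.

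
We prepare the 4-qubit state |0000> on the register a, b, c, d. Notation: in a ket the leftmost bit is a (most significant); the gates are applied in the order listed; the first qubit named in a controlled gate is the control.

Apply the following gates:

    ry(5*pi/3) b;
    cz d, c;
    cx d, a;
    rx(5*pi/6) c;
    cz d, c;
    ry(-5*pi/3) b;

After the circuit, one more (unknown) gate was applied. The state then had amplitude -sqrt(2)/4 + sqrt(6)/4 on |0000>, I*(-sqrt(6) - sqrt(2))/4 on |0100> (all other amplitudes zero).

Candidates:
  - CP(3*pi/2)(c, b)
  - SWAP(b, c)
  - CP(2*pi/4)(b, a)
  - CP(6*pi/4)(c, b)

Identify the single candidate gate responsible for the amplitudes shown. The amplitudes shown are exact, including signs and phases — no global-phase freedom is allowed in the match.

The unique candidate consistent with the amplitudes is SWAP(b, c).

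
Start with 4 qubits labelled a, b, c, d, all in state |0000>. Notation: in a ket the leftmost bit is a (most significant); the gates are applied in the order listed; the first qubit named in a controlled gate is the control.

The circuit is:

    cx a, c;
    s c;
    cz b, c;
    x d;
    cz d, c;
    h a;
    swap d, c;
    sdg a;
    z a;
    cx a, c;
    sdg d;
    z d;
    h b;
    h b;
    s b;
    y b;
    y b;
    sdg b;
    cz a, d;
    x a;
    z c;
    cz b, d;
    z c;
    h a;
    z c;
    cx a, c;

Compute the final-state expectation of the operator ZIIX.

The expectation value of ZIIX is 0. Key observation: gates 15-18 undo each other exactly, leaving only the rest of the circuit to track.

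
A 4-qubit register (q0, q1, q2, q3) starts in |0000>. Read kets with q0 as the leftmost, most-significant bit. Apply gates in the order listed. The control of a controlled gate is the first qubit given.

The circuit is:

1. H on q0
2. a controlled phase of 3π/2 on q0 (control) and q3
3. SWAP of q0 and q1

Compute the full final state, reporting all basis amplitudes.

After the circuit, the state carries amplitude sqrt(2)/2 on |0000>, sqrt(2)/2 on |0100>, and 0 on every other basis state.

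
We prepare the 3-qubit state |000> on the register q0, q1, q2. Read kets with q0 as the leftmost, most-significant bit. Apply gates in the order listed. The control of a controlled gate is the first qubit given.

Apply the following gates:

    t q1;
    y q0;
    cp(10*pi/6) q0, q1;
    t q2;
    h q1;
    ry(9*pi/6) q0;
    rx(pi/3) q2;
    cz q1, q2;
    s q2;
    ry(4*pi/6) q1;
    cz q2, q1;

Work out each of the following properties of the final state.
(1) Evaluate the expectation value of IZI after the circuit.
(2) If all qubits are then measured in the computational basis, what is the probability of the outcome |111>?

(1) The observable IZI averages to -sqrt(3)/4.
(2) The probability of measuring |111> is 1/16 - sqrt(3)/32.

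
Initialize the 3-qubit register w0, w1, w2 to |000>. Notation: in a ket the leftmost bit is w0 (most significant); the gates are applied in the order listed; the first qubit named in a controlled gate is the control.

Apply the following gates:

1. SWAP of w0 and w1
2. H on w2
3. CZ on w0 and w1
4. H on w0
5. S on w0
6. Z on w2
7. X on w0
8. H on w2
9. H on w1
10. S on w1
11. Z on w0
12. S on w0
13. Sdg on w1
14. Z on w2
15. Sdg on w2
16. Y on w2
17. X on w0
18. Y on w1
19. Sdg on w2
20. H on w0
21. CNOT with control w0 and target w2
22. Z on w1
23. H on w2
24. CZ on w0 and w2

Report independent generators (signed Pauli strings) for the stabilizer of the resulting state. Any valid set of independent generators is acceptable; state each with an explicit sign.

The final state is stabilized by the group generated by +IXI, +IIX, -ZII; other independent generating sets are equally valid.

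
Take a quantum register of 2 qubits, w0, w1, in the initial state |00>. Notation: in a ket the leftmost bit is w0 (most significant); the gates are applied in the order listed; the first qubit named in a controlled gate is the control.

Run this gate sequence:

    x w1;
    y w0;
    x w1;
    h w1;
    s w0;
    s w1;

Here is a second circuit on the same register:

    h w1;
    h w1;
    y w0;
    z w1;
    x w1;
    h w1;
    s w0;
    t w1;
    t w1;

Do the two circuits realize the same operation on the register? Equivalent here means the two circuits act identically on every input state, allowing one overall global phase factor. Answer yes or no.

No — the two circuits implement different unitaries, even allowing a global phase.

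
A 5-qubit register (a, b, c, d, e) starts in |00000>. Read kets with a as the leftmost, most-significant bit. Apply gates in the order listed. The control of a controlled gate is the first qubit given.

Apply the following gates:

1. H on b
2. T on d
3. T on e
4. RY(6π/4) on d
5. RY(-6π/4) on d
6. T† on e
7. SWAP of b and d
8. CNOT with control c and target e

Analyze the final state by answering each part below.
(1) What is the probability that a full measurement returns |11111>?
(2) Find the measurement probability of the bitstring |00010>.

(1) A full measurement returns |11111> with probability 0.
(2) The probability of measuring |00010> is 1/2.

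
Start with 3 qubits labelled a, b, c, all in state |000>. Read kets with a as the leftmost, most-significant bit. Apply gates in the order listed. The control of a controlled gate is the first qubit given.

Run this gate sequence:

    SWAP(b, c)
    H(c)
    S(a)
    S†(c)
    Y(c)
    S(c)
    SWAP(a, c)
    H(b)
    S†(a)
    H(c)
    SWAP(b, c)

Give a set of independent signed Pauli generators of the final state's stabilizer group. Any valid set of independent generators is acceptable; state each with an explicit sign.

The final state is stabilized by the group generated by -YII, +IXI, +IIX; other independent generating sets are equally valid.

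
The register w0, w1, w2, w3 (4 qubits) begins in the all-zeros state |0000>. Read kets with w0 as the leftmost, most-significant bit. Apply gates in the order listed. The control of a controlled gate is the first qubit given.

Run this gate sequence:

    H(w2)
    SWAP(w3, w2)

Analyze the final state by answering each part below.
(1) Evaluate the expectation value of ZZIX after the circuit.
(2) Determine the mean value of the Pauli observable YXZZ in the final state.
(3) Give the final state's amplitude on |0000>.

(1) The observable ZZIX averages to 1.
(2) In the final state, YXZZ has expectation 0.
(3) |0000> carries amplitude sqrt(2)/2 in the final state.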